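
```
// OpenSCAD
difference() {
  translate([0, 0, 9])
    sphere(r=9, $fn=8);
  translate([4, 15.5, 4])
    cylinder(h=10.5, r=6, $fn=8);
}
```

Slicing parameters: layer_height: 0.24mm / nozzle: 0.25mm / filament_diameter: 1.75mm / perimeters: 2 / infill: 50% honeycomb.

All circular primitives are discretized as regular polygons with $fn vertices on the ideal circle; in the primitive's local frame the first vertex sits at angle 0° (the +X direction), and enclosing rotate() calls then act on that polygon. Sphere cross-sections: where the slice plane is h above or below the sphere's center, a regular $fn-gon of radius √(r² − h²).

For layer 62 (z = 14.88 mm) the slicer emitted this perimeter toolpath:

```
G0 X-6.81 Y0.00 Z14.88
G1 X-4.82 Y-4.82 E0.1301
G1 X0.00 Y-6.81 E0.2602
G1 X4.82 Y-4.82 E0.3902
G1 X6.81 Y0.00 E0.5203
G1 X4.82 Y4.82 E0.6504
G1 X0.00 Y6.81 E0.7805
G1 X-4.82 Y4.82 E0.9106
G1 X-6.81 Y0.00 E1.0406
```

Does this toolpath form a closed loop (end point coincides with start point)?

Start point (G0): (-6.81, 0.00). End point (last G1): the path returns to the start — closed.

yes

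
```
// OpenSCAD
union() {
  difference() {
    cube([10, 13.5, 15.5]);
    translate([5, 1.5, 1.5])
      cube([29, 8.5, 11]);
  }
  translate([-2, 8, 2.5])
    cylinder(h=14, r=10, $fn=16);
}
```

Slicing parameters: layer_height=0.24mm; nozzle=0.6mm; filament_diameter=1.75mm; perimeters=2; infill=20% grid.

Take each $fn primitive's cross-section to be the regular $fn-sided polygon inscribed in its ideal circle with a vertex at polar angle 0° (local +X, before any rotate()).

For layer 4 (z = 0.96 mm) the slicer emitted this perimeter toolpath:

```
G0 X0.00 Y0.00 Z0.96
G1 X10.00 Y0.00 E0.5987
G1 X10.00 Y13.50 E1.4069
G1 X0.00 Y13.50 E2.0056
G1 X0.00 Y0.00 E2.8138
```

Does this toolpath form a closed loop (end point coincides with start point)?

yes

Start point (G0): (0.00, 0.00). End point (last G1): the path returns to the start — closed.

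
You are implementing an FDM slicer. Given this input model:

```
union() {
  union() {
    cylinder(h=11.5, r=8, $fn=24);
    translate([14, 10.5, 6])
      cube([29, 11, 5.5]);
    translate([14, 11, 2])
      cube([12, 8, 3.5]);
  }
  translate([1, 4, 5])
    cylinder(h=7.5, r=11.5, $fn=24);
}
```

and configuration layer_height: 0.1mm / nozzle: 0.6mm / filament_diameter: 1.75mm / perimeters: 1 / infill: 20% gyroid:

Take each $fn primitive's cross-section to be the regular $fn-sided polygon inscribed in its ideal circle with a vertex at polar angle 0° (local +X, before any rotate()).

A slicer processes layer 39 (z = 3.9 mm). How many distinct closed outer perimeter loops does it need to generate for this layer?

2

At z = 3.9 mm: the r=8 cylinder gives a regular 24-gon of circumradius 8 (constant along its height); the cube at (14, 10.5) is absent (z outside [6, 11.5]); the cube at (14, 11) (footprint 12×8) is included at this height; Taking the union: the 2 present regions are separate (no shared area or edge), so areas and boundary lengths simply add and each stays a separate island — 2 connected regions; the cylinder at (1, 4) does not reach this height (z outside [5, 12.5]); Merging all regions: only that combined region is present, so the union is just that shape — 2 connected regions. The result has 2 disconnected regions.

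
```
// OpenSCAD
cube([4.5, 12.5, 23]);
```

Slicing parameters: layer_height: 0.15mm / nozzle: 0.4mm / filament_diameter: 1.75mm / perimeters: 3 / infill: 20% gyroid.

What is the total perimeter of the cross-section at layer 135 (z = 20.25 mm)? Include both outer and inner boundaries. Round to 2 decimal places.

34.00 mm

At z = 20.25 mm: the cube (footprint 4.5×12.5) is included at this height (perimeter 34.00 mm). Overall, the cross-section is a single solid region. Total boundary length (outer) = 34.00 mm.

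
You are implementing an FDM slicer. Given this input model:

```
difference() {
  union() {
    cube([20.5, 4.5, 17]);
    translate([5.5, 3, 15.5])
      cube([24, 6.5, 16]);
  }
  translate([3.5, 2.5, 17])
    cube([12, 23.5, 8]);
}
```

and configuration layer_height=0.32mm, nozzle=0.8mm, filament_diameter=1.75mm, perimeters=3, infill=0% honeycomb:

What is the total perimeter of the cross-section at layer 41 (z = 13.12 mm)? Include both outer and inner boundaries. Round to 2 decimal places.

50.00 mm

At z = 13.12 mm: the 20.5×4.5 cube contributes its full rectangle (perimeter 50.00 mm); the cube at (5.5, 3) is not intersected at this z (z outside [15.5, 31.5]); Merging all regions: only the 20.5×4.5 cube is present, so the union is just that shape — boundary = 50.00 mm; the cube at (3.5, 2.5) is not intersected at this z (z outside [17, 25]); Taking the first minus the rest: none of the subtracted shapes is present at this height, so the result so far is unchanged — boundary = 50.00 mm. Overall, the cross-section is a single solid region. Total boundary length (outer) = 50.00 mm.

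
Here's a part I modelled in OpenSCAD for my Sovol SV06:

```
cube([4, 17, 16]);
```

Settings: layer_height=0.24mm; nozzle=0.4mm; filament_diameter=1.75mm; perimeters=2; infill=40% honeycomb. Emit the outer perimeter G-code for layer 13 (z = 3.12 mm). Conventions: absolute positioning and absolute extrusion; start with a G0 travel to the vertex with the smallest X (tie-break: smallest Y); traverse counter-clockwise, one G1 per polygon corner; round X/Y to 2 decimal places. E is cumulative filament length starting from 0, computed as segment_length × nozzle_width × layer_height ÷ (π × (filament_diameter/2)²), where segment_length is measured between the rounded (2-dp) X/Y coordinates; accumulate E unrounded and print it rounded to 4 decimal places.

G0 X0.00 Y0.00 Z3.12
G1 X4.00 Y0.00 E0.1596
G1 X4.00 Y17.00 E0.8382
G1 X0.00 Y17.00 E0.9978
G1 X0.00 Y0.00 E1.6763

At z = 3.12 mm: the cube (footprint 4×17) is included at this height. The outline is a single polygon with 4 vertices. Extrusion per mm of travel: 0.4 × 0.24 / (π × 0.875²) = 0.039912. Accumulating E over each segment gives final E = 1.6763.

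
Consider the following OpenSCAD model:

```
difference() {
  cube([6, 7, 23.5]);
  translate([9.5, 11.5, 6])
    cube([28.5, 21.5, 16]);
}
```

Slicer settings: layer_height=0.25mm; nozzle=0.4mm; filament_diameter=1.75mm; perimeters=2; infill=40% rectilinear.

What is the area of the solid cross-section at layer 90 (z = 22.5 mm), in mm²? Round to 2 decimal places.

At z = 22.5 mm: the cube (footprint 6×7) is included at this height (area 42.00 mm²); the cube at (9.5, 11.5) is absent (z outside [6, 22]); After the difference (first − rest): none of the subtracted shapes is present at this height, so the 6×7 cube is unchanged — area = 42.00 mm². Overall, the cross-section is a single solid region. Net area = 42.00 mm².

42.00 mm²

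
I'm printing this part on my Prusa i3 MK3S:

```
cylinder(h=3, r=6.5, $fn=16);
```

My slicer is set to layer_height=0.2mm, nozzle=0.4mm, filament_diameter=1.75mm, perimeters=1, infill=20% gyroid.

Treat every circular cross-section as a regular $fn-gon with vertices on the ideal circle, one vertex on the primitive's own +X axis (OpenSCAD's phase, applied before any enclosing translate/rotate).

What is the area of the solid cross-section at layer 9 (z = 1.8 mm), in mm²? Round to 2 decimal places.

129.35 mm²

At z = 1.8 mm: the r=6.5 cylinder contributes a regular 16-gon of circumradius 6.5 (area = (16/2)·6.500²·sin(360°/16) = 129.35 mm²). Overall, the cross-section is a single solid region. Net area = 129.35 mm².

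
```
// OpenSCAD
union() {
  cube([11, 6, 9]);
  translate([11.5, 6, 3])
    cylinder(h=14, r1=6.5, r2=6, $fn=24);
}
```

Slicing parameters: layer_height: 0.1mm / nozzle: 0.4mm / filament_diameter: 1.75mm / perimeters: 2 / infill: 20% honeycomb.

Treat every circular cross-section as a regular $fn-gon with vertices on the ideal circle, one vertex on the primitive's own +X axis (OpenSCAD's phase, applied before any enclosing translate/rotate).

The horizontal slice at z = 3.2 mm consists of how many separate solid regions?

1

At z = 3.2 mm: the 11×6 cube contributes its full rectangle; the cone at (11.5, 6) contributes a regular 24-gon of circumradius 6.493 (interpolated between r1=6.5 and r2=6 at t=0.014); Taking the union: the regions partially overlap (shared area 29.00 mm²), so overlapping operands fuse into one piece — 1 connected region. The result has 1 disconnected region.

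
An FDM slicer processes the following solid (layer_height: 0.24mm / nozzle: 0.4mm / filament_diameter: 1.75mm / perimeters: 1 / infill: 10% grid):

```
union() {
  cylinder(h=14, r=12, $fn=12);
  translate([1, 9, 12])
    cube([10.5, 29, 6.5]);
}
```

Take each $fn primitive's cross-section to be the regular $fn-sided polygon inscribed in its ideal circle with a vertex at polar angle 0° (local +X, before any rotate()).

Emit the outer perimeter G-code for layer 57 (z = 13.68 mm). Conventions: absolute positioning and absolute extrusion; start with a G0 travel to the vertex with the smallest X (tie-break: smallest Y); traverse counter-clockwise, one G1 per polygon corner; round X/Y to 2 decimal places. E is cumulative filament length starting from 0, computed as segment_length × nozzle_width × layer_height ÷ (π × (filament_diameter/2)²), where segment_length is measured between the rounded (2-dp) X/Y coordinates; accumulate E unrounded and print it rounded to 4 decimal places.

At z = 13.68 mm: the r=12 cylinder gives a regular 12-gon of circumradius 12 (constant along its height); the 10.5×29 cube at (1, 9) contributes its full rectangle; Merging all regions: the regions partially overlap (shared area 11.28 mm²), so overlapping operands fuse into one piece — 1 connected region. The outline is a single polygon with 16 vertices. Extrusion per mm of travel: 0.4 × 0.24 / (π × 0.875²) = 0.039912. Accumulating E over each segment gives final E = 5.4787.

G0 X-12.00 Y0.00 Z13.68
G1 X-10.39 Y-6.00 E0.2479
G1 X-6.00 Y-10.39 E0.4957
G1 X0.00 Y-12.00 E0.7437
G1 X6.00 Y-10.39 E0.9916
G1 X10.39 Y-6.00 E1.2394
G1 X12.00 Y0.00 E1.4874
G1 X10.39 Y6.00 E1.7353
G1 X7.39 Y9.00 E1.9046
G1 X11.50 Y9.00 E2.0687
G1 X11.50 Y38.00 E3.2261
G1 X1.00 Y38.00 E3.6452
G1 X1.00 Y11.73 E4.6937
G1 X0.00 Y12.00 E4.7350
G1 X-6.00 Y10.39 E4.9830
G1 X-10.39 Y6.00 E5.2308
G1 X-12.00 Y0.00 E5.4787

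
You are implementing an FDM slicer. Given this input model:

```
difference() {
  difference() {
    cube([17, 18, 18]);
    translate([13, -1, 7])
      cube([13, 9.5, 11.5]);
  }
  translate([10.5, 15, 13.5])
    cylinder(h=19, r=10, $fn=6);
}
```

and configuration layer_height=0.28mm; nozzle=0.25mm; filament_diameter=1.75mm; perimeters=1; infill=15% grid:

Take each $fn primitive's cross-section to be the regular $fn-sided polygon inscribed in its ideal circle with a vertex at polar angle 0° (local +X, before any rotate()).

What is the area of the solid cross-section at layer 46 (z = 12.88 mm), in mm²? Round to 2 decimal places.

272.00 mm²

At z = 12.88 mm: the cube is present — its section is the full 17×18 rectangle (area 306.00 mm²); the cube at (13, -1) (footprint 13×9.5) is included at this height (area 123.50 mm²); Taking the first minus the rest: starting from the 17×18 cube (306.00 mm²), the 13×9.5 cube at (13, -1) partially overlaps it — only the 34.00 mm² overlap (of its 123.50 mm²) is removed, clipping the outline — area = 272.00 mm²; the cylinder at (10.5, 15) is not intersected at this z (z outside [13.5, 32.5]); Subtracting the remaining from the first: none of the subtracted shapes is present at this height, so that combined region is unchanged — area = 272.00 mm². Overall, the cross-section is a single solid region. Net area = 272.00 mm².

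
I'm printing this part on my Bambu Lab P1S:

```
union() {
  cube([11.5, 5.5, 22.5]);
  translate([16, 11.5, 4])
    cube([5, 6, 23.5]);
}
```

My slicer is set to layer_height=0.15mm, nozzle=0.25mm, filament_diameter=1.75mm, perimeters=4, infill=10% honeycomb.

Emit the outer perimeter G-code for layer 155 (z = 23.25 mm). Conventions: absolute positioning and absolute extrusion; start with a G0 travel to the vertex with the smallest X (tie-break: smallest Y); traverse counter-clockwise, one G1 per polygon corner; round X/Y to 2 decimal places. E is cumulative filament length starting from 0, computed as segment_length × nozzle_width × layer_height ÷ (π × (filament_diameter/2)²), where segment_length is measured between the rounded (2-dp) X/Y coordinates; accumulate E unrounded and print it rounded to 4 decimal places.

G0 X16.00 Y11.50 Z23.25
G1 X21.00 Y11.50 E0.0780
G1 X21.00 Y17.50 E0.1715
G1 X16.00 Y17.50 E0.2495
G1 X16.00 Y11.50 E0.3430

At z = 23.25 mm: the cube is absent (z outside [0, 22.5]); the 5×6 cube at (16, 11.5) contributes its full rectangle; Taking the union: only the 5×6 cube at (16, 11.5) is present, so the union is just that shape — 1 connected region. The outline is a single polygon with 4 vertices. Extrusion per mm of travel: 0.25 × 0.15 / (π × 0.875²) = 0.015591. Accumulating E over each segment gives final E = 0.3430.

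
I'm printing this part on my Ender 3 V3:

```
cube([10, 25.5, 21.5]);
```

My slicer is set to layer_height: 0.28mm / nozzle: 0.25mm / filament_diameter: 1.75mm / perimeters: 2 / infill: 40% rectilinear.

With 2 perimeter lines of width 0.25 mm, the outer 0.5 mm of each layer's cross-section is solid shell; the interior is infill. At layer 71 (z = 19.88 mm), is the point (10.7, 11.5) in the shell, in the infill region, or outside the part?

At z = 19.88 mm: the 10×25.5 cube contributes its full rectangle. Overall, the cross-section is a single solid region. The nearest boundary edge runs (10.00, 0.00)→(10.00, 25.50); distance from the point to it = 0.70 mm. The point is not inside any of the regions above, so it lies outside the cross-section (0.70 mm from the nearest boundary).

outside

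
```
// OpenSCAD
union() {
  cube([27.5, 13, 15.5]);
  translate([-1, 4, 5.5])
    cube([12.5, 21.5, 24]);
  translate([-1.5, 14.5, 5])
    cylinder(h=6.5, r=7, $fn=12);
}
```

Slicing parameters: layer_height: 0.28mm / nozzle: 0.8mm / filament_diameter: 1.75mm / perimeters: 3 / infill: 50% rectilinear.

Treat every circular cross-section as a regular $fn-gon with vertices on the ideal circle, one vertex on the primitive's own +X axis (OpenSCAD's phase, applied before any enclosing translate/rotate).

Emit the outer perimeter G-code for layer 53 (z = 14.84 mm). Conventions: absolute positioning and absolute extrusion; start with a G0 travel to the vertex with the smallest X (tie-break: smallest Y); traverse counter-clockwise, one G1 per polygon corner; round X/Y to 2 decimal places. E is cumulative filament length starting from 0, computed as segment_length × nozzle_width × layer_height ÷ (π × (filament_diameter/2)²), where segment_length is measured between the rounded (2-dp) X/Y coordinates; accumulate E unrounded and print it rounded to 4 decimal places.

G0 X-1.00 Y4.00 Z14.84
G1 X0.00 Y4.00 E0.0931
G1 X0.00 Y0.00 E0.4656
G1 X27.50 Y0.00 E3.0267
G1 X27.50 Y13.00 E4.2373
G1 X11.50 Y13.00 E5.7274
G1 X11.50 Y25.50 E6.8915
G1 X-1.00 Y25.50 E8.0556
G1 X-1.00 Y4.00 E10.0579

At z = 14.84 mm: the cube (footprint 27.5×13) is included at this height; the 12.5×21.5 cube at (-1, 4) contributes its full rectangle; the cylinder at (-1.5, 14.5) is absent (z outside [5, 11.5]); Taking the union: the regions partially overlap (shared area 103.50 mm²), so overlapping operands fuse into one piece — 1 connected region. The outline is a single polygon with 8 vertices. Extrusion per mm of travel: 0.8 × 0.28 / (π × 0.875²) = 0.093128. Accumulating E over each segment gives final E = 10.0579.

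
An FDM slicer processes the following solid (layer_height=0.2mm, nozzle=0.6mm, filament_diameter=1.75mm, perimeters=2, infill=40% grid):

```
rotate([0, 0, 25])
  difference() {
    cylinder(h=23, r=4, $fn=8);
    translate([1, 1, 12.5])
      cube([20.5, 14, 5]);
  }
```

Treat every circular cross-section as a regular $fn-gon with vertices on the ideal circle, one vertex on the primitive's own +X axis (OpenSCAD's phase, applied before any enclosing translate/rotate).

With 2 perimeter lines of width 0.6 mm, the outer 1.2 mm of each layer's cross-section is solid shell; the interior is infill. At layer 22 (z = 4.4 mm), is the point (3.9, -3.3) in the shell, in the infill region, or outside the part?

outside

At z = 4.4 mm: the r=4 cylinder gives a regular 8-gon of circumradius 4 (constant along its height); the cube at (1, 1) is not intersected at this z (z outside [12.5, 17.5]); Subtracting the remaining from the first: none of the subtracted shapes is present at this height, so the r=4 cylinder is unchanged — 1 connected region; (rotated 25° about Z; rotation is an isometry so areas/perimeters/island counts are preserved). Overall, the cross-section is a single solid region. Undo the 25° rotation: the query point maps to (2.140, -4.639) in the un-rotated model frame. The nearest boundary edge runs (-0.00, -4.00)→(2.83, -2.83); distance from the point to it = 1.41 mm. The point is not inside any of the regions above, so it lies outside the cross-section (1.41 mm from the nearest boundary).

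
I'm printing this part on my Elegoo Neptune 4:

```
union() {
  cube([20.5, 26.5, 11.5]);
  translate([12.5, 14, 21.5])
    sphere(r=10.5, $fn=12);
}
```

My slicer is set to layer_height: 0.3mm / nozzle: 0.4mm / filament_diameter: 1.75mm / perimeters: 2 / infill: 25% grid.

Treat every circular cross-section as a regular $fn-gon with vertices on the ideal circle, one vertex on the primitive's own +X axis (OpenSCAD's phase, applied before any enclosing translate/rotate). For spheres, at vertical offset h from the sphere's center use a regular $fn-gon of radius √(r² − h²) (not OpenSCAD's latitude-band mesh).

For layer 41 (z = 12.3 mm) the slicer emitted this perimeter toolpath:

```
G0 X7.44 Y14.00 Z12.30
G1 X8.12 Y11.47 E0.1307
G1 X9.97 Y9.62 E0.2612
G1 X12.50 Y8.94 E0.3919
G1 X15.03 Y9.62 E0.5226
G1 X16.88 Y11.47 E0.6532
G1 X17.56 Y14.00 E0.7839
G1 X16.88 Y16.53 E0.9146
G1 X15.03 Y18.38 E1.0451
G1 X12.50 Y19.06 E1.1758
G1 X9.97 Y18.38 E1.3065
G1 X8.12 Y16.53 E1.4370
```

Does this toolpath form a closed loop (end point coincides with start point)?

Start point (G0): (7.44, 14.00). End point (last G1): the path does not return to the start — open.

no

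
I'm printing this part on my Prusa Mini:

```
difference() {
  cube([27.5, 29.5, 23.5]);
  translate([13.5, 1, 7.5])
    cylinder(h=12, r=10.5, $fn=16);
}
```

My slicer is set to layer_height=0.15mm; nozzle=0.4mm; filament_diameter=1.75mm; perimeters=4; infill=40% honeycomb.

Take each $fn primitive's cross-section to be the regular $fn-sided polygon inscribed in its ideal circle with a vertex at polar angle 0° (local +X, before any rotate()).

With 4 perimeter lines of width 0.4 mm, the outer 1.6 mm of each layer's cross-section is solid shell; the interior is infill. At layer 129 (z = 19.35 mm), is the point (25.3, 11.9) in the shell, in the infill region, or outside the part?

infill

At z = 19.35 mm: the cube is present — its section is the full 27.5×29.5 rectangle; the r=10.5 cylinder at (13.5, 1) gives a regular 16-gon of circumradius 10.5 (constant along its height); Subtracting the remaining from the first: starting from the 27.5×29.5 cube, the r=10.5 cylinder at (13.5, 1) partially overlaps it — only the 189.56 mm² overlap (of its 337.53 mm²) is removed, clipping the outline — 1 connected region. Overall, the cross-section is a single solid region. The nearest boundary edge runs (27.50, 29.50)→(27.50, 0.00); distance from the point to it = 2.20 mm. The point is inside the cross-section and 2.20 mm from the nearest boundary — more than the 1.6 mm shell width (4 × 0.4), so it's in the infill interior.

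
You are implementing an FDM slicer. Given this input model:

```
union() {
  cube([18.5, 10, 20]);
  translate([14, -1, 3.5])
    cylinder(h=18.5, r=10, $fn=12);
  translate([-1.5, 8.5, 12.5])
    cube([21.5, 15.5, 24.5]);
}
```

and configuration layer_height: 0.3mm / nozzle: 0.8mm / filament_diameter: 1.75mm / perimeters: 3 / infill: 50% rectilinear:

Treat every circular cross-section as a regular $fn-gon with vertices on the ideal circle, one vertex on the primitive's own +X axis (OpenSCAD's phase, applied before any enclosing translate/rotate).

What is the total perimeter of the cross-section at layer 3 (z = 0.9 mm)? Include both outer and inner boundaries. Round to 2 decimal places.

57.00 mm

At z = 0.9 mm: the cube is present — its section is the full 18.5×10 rectangle (perimeter 57.00 mm); the cylinder at (14, -1) does not reach this height (z outside [3.5, 22]); the cube at (-1.5, 8.5) is not intersected at this z (z outside [12.5, 37]); Taking the union: only the 18.5×10 cube is present, so the union is just that shape — boundary = 57.00 mm. Overall, the cross-section is a single solid region. Total boundary length (outer) = 57.00 mm.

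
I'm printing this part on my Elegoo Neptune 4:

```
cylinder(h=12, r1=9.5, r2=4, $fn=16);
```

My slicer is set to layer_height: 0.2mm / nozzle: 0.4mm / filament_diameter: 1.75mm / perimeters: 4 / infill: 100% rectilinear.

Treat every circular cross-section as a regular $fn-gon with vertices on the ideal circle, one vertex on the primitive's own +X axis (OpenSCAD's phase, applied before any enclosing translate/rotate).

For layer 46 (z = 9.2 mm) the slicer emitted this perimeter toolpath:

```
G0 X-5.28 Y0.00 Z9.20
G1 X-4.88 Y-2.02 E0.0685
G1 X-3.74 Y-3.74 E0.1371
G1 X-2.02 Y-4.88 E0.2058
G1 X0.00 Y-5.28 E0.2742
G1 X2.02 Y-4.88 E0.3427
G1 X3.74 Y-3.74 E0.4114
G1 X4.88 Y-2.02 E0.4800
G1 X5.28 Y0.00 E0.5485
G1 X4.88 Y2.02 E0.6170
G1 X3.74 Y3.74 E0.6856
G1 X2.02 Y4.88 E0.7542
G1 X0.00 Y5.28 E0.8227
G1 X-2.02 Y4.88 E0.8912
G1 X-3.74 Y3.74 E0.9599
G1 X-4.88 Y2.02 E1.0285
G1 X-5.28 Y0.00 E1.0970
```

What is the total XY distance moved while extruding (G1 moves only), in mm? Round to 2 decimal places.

Sum the Euclidean lengths of each G1 segment: total = 32.98 mm.

32.98 mm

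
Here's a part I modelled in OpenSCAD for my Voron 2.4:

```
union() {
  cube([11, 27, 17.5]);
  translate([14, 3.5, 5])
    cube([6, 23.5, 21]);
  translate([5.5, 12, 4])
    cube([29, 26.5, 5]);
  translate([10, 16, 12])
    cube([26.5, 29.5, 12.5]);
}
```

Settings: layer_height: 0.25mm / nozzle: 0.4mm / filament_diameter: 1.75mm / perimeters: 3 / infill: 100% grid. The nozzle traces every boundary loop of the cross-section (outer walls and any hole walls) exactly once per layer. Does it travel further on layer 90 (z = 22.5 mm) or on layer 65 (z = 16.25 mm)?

layer 65 (z = 16.25 mm)

Layer 90 (z = 22.5): the cube is absent (z outside [0, 17.5]); the cube at (14, 3.5) (footprint 6×23.5) is included at this height (perimeter 59.00 mm); the cube at (5.5, 12) is not intersected at this z (z outside [4, 9]); the cube at (10, 16) (footprint 26.5×29.5) is included at this height (perimeter 112.00 mm); Merging all regions: the regions partially overlap (shared area 66.00 mm²), so the edge portions inside another operand are dropped and the merged outline is re-measured after clipping — boundary = 137.00 mm. So its perimeter = 137.00 mm. Layer 65 (z = 16.25): the cube is present — its section is the full 11×27 rectangle (perimeter 76.00 mm); the cube at (14, 3.5) (footprint 6×23.5) is included at this height (perimeter 59.00 mm); the cube at (5.5, 12) is not intersected at this z (z outside [4, 9]); the cube at (10, 16) (footprint 26.5×29.5) is included at this height (perimeter 112.00 mm); Combining (union): the regions partially overlap (shared area 77.00 mm²), so the edge portions inside another operand are dropped and the merged outline is re-measured after clipping — boundary = 189.00 mm. So its perimeter = 189.00 mm. Layer 65 is larger (189.00 vs 137.00 mm).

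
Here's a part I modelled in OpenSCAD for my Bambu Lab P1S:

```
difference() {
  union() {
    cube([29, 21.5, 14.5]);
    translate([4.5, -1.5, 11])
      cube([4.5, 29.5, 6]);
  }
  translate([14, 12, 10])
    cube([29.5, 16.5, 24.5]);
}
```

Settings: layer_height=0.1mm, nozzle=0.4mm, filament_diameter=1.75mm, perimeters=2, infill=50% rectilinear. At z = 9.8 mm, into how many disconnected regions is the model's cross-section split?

At z = 9.8 mm: the cube (footprint 29×21.5) is included at this height; the cube at (4.5, -1.5) is absent (z outside [11, 17]); Taking the union: only the 29×21.5 cube is present, so the union is just that shape — 1 connected region; the cube at (14, 12) is not intersected at this z (z outside [10, 34.5]); Taking the first minus the rest: none of the subtracted shapes is present at this height, so that combined region is unchanged — 1 connected region. The result has 1 disconnected region.

1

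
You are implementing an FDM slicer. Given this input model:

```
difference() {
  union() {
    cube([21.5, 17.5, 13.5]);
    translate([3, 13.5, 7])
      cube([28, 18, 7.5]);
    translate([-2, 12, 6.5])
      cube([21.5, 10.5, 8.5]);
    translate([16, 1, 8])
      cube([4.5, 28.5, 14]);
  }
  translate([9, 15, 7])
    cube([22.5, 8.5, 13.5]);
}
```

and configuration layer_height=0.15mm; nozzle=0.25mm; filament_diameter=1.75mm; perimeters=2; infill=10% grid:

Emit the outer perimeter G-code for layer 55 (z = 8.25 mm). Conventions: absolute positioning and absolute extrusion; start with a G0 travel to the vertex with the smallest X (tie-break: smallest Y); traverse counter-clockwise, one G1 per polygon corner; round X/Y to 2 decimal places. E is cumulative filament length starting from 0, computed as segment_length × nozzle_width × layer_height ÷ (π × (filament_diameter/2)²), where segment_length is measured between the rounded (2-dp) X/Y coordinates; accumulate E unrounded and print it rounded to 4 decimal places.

G0 X-2.00 Y12.00 Z8.25
G1 X0.00 Y12.00 E0.0312
G1 X0.00 Y0.00 E0.2183
G1 X21.50 Y0.00 E0.5535
G1 X21.50 Y13.50 E0.7639
G1 X31.00 Y13.50 E0.9121
G1 X31.00 Y15.00 E0.9354
G1 X9.00 Y15.00 E1.2784
G1 X9.00 Y23.50 E1.4110
G1 X31.00 Y23.50 E1.7540
G1 X31.00 Y31.50 E1.8787
G1 X3.00 Y31.50 E2.3152
G1 X3.00 Y22.50 E2.4555
G1 X-2.00 Y22.50 E2.5335
G1 X-2.00 Y12.00 E2.6972

At z = 8.25 mm: the cube is present — its section is the full 21.5×17.5 rectangle; the 28×18 cube at (3, 13.5) contributes its full rectangle; the cube at (-2, 12) (footprint 21.5×10.5) is included at this height; the 4.5×28.5 cube at (16, 1) contributes its full rectangle; Merging all regions: the regions partially overlap (shared area 392.00 mm²), so overlapping operands fuse into one piece — 1 connected region; the cube at (9, 15) is present — its section is the full 22.5×8.5 rectangle; Subtracting the remaining from the first: starting from that combined region, the 22.5×8.5 cube at (9, 15) partially overlaps it — only the 187.00 mm² overlap (of its 191.25 mm²) is removed, clipping the outline — 1 connected region. The outline is a single polygon with 14 vertices. Extrusion per mm of travel: 0.25 × 0.15 / (π × 0.875²) = 0.015591. Accumulating E over each segment gives final E = 2.6972.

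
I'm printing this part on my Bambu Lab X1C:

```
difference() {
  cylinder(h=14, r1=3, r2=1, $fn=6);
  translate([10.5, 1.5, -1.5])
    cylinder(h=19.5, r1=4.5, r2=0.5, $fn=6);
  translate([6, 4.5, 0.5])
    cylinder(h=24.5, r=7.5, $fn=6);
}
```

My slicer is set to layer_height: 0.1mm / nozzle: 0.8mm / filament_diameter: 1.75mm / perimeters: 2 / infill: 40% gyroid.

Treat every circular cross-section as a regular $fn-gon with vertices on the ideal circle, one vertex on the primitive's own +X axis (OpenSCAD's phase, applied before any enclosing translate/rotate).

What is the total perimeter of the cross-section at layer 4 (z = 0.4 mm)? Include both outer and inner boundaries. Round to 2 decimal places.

17.66 mm

At z = 0.4 mm: the cone (r1=3→r2=1) has section circumradius 2.943 here — a regular 6-gon (perimeter = 2·6·2.943·sin(180°/6) = 17.66 mm); the cone at (10.5, 1.5) contributes a regular 6-gon of circumradius 4.110 (interpolated between r1=4.5 and r2=0.5 at t=0.097) (perimeter = 2·6·4.110·sin(180°/6) = 24.66 mm); the cylinder at (6, 4.5) is absent (z outside [0.5, 25]); Subtracting the remaining from the first: starting from the cone, the cone at (10.5, 1.5) misses the remaining region (no effect) — boundary = 17.66 mm. Overall, the cross-section is a single solid region. Total boundary length (outer) = 17.66 mm.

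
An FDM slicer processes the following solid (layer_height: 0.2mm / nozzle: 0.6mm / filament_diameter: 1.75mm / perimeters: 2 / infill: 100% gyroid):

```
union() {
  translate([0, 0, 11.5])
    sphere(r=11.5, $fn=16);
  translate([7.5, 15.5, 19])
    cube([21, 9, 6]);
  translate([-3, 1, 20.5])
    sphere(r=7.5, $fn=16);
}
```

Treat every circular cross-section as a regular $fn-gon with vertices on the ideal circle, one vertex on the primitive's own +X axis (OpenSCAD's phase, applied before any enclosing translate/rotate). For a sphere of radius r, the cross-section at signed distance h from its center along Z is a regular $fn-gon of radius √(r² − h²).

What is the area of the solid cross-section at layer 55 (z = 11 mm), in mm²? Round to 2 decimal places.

404.11 mm²

At z = 11 mm: the r=11.5 sphere slices to a regular 16-gon of circumradius 11.489 (√(r²−h²) with h=0.5 from center) (area = (16/2)·11.489²·sin(360°/16) = 404.11 mm²); the cube at (7.5, 15.5) does not reach this height (z outside [19, 25]); the sphere at (-3, 1) does not reach this height (|z−center|=9.500 > r=7.5); Merging all regions: only the r=11.5 sphere is present, so the union is just that shape — area = 404.11 mm². Overall, the cross-section is a single solid region. Net area = 404.11 mm².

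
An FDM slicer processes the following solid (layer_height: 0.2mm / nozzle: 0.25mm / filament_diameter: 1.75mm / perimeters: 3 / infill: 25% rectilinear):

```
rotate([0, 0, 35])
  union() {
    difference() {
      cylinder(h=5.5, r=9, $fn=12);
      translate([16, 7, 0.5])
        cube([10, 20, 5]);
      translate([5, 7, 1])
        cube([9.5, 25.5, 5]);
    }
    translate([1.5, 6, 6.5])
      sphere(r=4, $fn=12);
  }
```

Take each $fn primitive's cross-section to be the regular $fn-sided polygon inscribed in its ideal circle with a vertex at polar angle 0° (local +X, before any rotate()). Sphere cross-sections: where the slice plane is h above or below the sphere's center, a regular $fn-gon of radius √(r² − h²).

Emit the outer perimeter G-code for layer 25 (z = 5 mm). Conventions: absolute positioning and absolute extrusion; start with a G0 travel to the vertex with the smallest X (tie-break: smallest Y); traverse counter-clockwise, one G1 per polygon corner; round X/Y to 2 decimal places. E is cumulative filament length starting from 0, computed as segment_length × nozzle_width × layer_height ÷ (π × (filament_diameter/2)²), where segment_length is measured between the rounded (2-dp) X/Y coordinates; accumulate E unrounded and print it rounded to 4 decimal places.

At z = 5 mm: the r=9 cylinder gives a regular 12-gon of circumradius 9 (constant along its height); the cube at (16, 7) (footprint 10×20) is included at this height; the cube at (5, 7) (footprint 9.5×25.5) is included at this height; After the difference (first − rest): starting from the r=9 cylinder, the 10×20 cube at (16, 7) misses the remaining region (no effect); the 9.5×25.5 cube at (5, 7) partially overlaps it — only the 0.04 mm² overlap (of its 242.25 mm²) is removed, clipping the outline — 1 connected region; the r=4 sphere at (1.5, 6) contributes a regular 12-gon of circumradius √(4²−1.5²) = 3.708; Merging all regions: the regions partially overlap (shared area 37.10 mm²), so overlapping operands fuse into one piece — 1 connected region; (rotated 35° about Z; rotation is an isometry so areas/perimeters/island counts are preserved). The outline is a single polygon with 19 vertices. Extrusion per mm of travel: 0.25 × 0.2 / (π × 0.875²) = 0.020788. Accumulating E over each segment gives final E = 1.1831.

G0 X-8.97 Y-0.78 Z5.00
G1 X-7.37 Y-5.16 E0.0969
G1 X-3.80 Y-8.16 E0.1939
G1 X0.78 Y-8.97 E0.2906
G1 X5.16 Y-7.37 E0.3875
G1 X8.16 Y-3.80 E0.4844
G1 X8.97 Y0.78 E0.5811
G1 X7.37 Y5.16 E0.6780
G1 X3.80 Y8.16 E0.7750
G1 X0.32 Y8.77 E0.8484
G1 X0.08 Y8.60 E0.8545
G1 X-0.09 Y8.84 E0.8607
G1 X-0.35 Y8.89 E0.8662
G1 X-0.65 Y9.14 E0.8743
G1 X-2.54 Y9.47 E0.9142
G1 X-4.34 Y8.81 E0.9540
G1 X-5.57 Y7.34 E0.9939
G1 X-5.68 Y6.76 E1.0061
G1 X-8.16 Y3.80 E1.0864
G1 X-8.97 Y-0.78 E1.1831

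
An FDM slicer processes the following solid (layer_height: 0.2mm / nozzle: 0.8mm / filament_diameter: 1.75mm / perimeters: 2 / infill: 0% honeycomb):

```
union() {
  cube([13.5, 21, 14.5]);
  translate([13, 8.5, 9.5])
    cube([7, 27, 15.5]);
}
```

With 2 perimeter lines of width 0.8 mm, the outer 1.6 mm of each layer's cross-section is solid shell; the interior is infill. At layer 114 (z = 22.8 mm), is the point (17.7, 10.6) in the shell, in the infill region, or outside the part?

infill

At z = 22.8 mm: the cube is absent (z outside [0, 14.5]); the cube at (13, 8.5) (footprint 7×27) is included at this height; Taking the union: only the 7×27 cube at (13, 8.5) is present, so the union is just that shape — 1 connected region. Overall, the cross-section is a single solid region. The nearest boundary edge runs (13.00, 8.50)→(20.00, 8.50); distance from the point to it = 2.10 mm. The point is inside the cross-section and 2.10 mm from the nearest boundary — more than the 1.6 mm shell width (2 × 0.8), so it's in the infill interior.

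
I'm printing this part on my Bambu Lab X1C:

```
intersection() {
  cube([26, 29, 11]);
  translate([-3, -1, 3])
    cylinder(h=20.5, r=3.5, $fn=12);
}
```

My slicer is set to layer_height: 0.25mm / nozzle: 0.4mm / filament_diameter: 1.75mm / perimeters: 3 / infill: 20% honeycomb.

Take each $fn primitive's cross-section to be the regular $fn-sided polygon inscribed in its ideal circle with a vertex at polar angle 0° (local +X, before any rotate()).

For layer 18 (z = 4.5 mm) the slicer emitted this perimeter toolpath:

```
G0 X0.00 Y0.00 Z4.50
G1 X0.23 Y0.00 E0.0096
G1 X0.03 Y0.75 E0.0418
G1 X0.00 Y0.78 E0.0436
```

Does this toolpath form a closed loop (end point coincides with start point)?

no

Start point (G0): (0.00, 0.00). End point (last G1): the path does not return to the start — open.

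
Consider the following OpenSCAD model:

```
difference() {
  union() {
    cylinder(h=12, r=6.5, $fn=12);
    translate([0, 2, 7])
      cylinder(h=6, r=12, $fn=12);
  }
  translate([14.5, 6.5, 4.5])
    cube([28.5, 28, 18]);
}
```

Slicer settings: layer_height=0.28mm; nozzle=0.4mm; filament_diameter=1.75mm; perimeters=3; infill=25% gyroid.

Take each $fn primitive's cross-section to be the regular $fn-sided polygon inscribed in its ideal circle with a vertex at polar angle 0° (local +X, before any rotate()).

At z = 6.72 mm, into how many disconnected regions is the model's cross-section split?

At z = 6.72 mm: the r=6.5 cylinder contributes a regular 12-gon of circumradius 6.5; the cylinder at (0, 2) is not intersected at this z (z outside [7, 13]); Merging all regions: only the r=6.5 cylinder is present, so the union is just that shape — 1 connected region; the 28.5×28 cube at (14.5, 6.5) contributes its full rectangle; Subtracting the remaining from the first: starting from that combined region, the 28.5×28 cube at (14.5, 6.5) misses the remaining region (no effect) — 1 connected region. The result has 1 disconnected region.

1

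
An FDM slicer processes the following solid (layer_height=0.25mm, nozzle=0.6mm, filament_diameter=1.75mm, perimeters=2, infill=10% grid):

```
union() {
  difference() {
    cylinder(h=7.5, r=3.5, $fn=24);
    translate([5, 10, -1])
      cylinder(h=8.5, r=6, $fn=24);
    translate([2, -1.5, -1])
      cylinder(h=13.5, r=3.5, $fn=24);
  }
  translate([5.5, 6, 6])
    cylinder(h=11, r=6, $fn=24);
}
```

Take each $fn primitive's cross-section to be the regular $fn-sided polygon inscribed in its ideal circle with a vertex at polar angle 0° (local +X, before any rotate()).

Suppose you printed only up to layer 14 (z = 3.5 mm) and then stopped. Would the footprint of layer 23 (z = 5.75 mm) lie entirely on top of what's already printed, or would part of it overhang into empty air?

entirely on top

Compare the two slices. At z = 3.5: the r=3.5 cylinder contributes a regular 24-gon of circumradius 3.5 (area = (24/2)·3.500²·sin(360°/24) = 38.05 mm²); the cylinder at (5, 10): section is a regular 24-gon, circumradius r=6 (area = (24/2)·6.000²·sin(360°/24) = 111.81 mm²); the r=3.5 cylinder at (2, -1.5) gives a regular 24-gon of circumradius 3.5 (constant along its height) (area = (24/2)·3.500²·sin(360°/24) = 38.05 mm²); After the difference (first − rest): starting from the r=3.5 cylinder (38.05 mm²), the r=6 cylinder at (5, 10) misses the remaining region (no effect); the r=3.5 cylinder at (2, -1.5) partially overlaps it — only the 21.03 mm² overlap (of its 38.05 mm²) is removed, clipping the outline — area = 17.01 mm²; the cylinder at (5.5, 6) is absent (z outside [6, 17]); Taking the union: only the result so far is present, so the union is just that shape — area = 17.01 mm². At z = 5.75: the r=3.5 cylinder gives a regular 24-gon of circumradius 3.5 (constant along its height) (area = (24/2)·3.500²·sin(360°/24) = 38.05 mm²); the r=6 cylinder at (5, 10) gives a regular 24-gon of circumradius 6 (constant along its height) (area = (24/2)·6.000²·sin(360°/24) = 111.81 mm²); the r=3.5 cylinder at (2, -1.5) contributes a regular 24-gon of circumradius 3.5 (area = (24/2)·3.500²·sin(360°/24) = 38.05 mm²); Taking the first minus the rest: starting from the r=3.5 cylinder (38.05 mm²), the r=6 cylinder at (5, 10) misses the remaining region (no effect); the r=3.5 cylinder at (2, -1.5) partially overlaps it — only the 21.03 mm² overlap (of its 38.05 mm²) is removed, clipping the outline — area = 17.01 mm²; the cylinder at (5.5, 6) is not intersected at this z (z outside [6, 17]); Merging all regions: only the result so far is present, so the union is just that shape — area = 17.01 mm². Checking containment: the cross-section at z = 5.75 is a subset of the cross-section at z = 3.5.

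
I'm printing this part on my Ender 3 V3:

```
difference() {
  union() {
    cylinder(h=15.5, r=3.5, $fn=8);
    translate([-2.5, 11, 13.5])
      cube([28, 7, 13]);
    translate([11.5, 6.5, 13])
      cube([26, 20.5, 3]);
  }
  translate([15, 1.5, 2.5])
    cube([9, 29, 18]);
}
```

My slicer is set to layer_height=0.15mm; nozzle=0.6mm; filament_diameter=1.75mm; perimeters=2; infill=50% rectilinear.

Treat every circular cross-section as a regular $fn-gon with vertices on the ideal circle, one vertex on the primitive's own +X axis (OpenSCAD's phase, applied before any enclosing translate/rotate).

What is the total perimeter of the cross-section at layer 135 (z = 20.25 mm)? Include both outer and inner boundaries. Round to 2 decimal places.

66.00 mm

At z = 20.25 mm: the cylinder is absent (z outside [0, 15.5]); the cube at (-2.5, 11) (footprint 28×7) is included at this height (perimeter 70.00 mm); the cube at (11.5, 6.5) is not intersected at this z (z outside [13, 16]); Taking the union: only the 28×7 cube at (-2.5, 11) is present, so the union is just that shape — boundary = 70.00 mm; the cube at (15, 1.5) is present — its section is the full 9×29 rectangle (perimeter 76.00 mm); Taking the first minus the rest: starting from that combined region, the 9×29 cube at (15, 1.5) partially overlaps it — only the 63.00 mm² overlap (of its 261.00 mm²) is removed, clipping the outline — boundary = 66.00 mm. Overall, the cross-section has 2 separate islands. Total boundary length (outer) = 66.00 mm.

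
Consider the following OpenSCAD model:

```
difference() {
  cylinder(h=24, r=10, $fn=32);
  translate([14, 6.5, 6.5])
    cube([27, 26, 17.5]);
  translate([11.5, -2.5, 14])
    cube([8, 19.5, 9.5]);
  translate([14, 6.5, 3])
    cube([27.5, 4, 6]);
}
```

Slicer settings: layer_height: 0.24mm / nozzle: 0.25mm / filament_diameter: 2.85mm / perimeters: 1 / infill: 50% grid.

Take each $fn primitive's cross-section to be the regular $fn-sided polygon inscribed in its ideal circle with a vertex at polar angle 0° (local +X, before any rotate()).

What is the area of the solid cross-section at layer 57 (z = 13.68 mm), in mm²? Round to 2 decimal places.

312.14 mm²

At z = 13.68 mm: the cylinder: section is a regular 32-gon, circumradius r=10 (area = (32/2)·10.000²·sin(360°/32) = 312.14 mm²); the 27×26 cube at (14, 6.5) contributes its full rectangle (area 702.00 mm²); the cube at (11.5, -2.5) does not reach this height (z outside [14, 23.5]); the cube at (14, 6.5) does not reach this height (z outside [3, 9]); Taking the first minus the rest: starting from the r=10 cylinder (312.14 mm²), the 27×26 cube at (14, 6.5) misses the remaining region (no effect) — area = 312.14 mm². Overall, the cross-section is a single solid region. Net area = 312.14 mm².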